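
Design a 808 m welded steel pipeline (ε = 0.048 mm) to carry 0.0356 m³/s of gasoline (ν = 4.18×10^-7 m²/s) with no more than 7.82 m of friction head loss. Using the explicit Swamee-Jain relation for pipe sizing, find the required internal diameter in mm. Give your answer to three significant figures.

D ≈ 179 mm

Swamee-Jain (Type III): D = 0.66·[ε^1.25·(LQ²/(gh_f))^4.75 + ν·Q^9.4·(L/(gh_f))^5.2]^0.04
LQ²/(gh_f) = 0.01335; L/(gh_f) = 10.53
Term 1 = ε^1.25·(…)^4.75 = 4.98×10^-15; Term 2 = ν·Q^9.4·(…)^5.2 = 2.10×10^-15
D = 0.66·(4.98×10^-15 + 2.10×10^-15)^0.04 = 0.1793 m = 179 mm
Check: V = 1.41 m/s, Re = 6.05×10^5, f = 0.01590, h_f = 7.26 m ≈ 7.82 m ✓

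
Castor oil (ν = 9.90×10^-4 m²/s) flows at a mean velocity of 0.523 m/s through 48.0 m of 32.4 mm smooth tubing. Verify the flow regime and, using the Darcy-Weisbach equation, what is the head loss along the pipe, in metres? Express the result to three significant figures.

h_f ≈ 77.2 m

Re = VD/ν = 0.523·0.03240/9.90×10^-4 = 17.1 → laminar (Re < 2300)
f = 64/Re = 3.739
h_f = f(L/D)V²/(2g) = 3.739·(48.0/0.03240)·0.523²/(2·9.81) = 77.23 m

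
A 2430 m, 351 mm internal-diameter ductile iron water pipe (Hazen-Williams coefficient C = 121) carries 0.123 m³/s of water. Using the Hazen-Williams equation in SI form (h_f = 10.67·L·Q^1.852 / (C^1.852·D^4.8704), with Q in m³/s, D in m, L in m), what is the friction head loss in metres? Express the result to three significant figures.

h_f ≈ 12.2 m

h_f = 10.67·2430·0.123^1.852 / (121^1.852·0.351^4.8704) = 12.18 m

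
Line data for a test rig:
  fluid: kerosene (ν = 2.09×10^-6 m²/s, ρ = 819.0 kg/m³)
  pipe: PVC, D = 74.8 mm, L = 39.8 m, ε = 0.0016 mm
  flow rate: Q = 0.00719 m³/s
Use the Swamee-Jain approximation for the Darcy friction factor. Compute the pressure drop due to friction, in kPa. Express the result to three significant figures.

V = 4Q/(πD²) = 4·0.00719/(π·0.0748²) = 1.636 m/s
Re = VD/ν = 1.636·0.0748/2.09×10^-6 = 5.86×10^4 → turbulent
ε/D = 0.0016/74.8 = 2.14×10^-5
Swamee-Jain: f = 0.02014
h_f = f(L/D)V²/(2g) = 0.02014·(39.8/0.0748)·1.636²/(2·9.81) = 1.462 m
Δp = ρg·h_f = 819.0·9.81·1.462 = 11.75 kPa

Δp ≈ 11.7 kPa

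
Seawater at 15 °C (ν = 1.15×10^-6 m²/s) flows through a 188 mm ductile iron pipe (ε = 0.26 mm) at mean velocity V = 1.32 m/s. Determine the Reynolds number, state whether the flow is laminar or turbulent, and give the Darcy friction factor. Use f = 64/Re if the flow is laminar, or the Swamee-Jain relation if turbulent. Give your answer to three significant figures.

Re = VD/ν = 1.320·0.188/1.15×10^-6 = 2.16×10^5
Re > 4000 → turbulent; ε/D = 0.00138
Swamee-Jain: f = 0.02251

Re ≈ 2.16×10^5; turbulent; f ≈ 0.0225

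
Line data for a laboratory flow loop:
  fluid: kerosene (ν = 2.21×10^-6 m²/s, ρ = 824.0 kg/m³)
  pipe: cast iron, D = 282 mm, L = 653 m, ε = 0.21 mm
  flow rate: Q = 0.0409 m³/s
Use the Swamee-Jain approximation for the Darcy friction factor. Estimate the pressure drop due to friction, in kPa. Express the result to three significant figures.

Δp ≈ 8.94 kPa

V = 4Q/(πD²) = 4·0.0409/(π·0.282²) = 0.6548 m/s
Re = VD/ν = 0.6548·0.282/2.21×10^-6 = 8.36×10^4 → turbulent
ε/D = 0.21/282 = 7.45×10^-4
Swamee-Jain: f = 0.02185
h_f = f(L/D)V²/(2g) = 0.02185·(653/0.282)·0.6548²/(2·9.81) = 1.106 m
Δp = ρg·h_f = 824.0·9.81·1.106 = 8.940 kPa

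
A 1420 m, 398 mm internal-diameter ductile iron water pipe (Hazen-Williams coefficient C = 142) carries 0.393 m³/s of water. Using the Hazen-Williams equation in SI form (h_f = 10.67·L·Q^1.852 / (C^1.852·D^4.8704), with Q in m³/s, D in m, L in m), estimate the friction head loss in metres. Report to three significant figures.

h_f = 10.67·1420·0.393^1.852 / (142^1.852·0.398^4.8704) = 24.66 m

h_f ≈ 24.7 m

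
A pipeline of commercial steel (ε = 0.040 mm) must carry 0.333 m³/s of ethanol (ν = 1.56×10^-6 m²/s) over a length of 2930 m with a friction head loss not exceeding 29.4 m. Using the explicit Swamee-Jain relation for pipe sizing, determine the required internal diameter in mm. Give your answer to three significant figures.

Swamee-Jain (Type III): D = 0.66·[ε^1.25·(LQ²/(gh_f))^4.75 + ν·Q^9.4·(L/(gh_f))^5.2]^0.04
LQ²/(gh_f) = 1.127; L/(gh_f) = 10.16
Term 1 = ε^1.25·(…)^4.75 = 5.60×10^-6; Term 2 = ν·Q^9.4·(…)^5.2 = 8.70×10^-6
D = 0.66·(5.60×10^-6 + 8.70×10^-6)^0.04 = 0.4224 m = 422 mm
Check: V = 2.38 m/s, Re = 6.43×10^5, f = 0.01401, h_f = 27.9 m ≈ 29.4 m ✓

D ≈ 422 mm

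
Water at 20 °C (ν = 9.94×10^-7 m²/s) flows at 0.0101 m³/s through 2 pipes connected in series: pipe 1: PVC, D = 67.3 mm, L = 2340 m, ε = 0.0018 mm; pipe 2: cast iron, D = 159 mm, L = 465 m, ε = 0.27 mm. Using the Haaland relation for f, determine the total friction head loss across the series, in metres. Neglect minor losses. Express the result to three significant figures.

H ≈ 226 m

Pipe 1: V = 2.839 m/s, Re = 1.92×10^5, ε/D = 2.67×10^-5, f = 0.01579, h_1 = f(L/D)V²/2g = 225.5 m
Pipe 2: V = 0.5087 m/s, Re = 8.14×10^4, ε/D = 0.00170, f = 0.02449, h_2 = f(L/D)V²/2g = 0.9446 m
Series → Q common, losses add: H = Σh = 226.4 m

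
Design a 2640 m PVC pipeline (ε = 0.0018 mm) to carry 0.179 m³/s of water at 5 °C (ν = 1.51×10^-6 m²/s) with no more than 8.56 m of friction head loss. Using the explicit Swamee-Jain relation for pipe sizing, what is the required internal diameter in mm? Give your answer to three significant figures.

D ≈ 414 mm

Swamee-Jain (Type III): D = 0.66·[ε^1.25·(LQ²/(gh_f))^4.75 + ν·Q^9.4·(L/(gh_f))^5.2]^0.04
LQ²/(gh_f) = 1.007; L/(gh_f) = 31.44
Term 1 = ε^1.25·(…)^4.75 = 6.83×10^-8; Term 2 = ν·Q^9.4·(…)^5.2 = 8.76×10^-6
D = 0.66·(6.83×10^-8 + 8.76×10^-6)^0.04 = 0.4144 m = 414 mm
Check: V = 1.33 m/s, Re = 3.64×10^5, f = 0.01392, h_f = 7.97 m ≈ 8.56 m ✓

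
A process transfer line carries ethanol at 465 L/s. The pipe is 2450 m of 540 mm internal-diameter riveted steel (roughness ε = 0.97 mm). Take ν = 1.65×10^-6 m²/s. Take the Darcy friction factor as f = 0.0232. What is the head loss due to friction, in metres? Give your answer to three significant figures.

h_f ≈ 22.1 m

V = 4Q/(πD²) = 4·0.465/(π·0.540²) = 2.030 m/s
h_f = f(L/D)V²/(2g) = 0.02320·(2450/0.540)·2.030²/(2·9.81) = 22.12 m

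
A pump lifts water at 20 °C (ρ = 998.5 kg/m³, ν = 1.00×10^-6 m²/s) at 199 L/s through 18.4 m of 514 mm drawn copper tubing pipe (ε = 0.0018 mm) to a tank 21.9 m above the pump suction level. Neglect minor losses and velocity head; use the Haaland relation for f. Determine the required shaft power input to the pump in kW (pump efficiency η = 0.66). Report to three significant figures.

V = 4Q/(πD²) = 0.9590 m/s; Re = 4.93×10^5; ε/D = 3.50×10^-6; f = 0.01313
h_f = f(L/D)V²/2g = 0.02204 m
Total head H = z + h_f = 21.9 + 0.02204 = 21.92 m
P_hyd = ρgQH = 998.5·9.81·0.199·21.92 = 42.73 kW
P_shaft = P_hyd/η = 42.73/0.66 = 64.75 kW

P_shaft ≈ 64.7 kW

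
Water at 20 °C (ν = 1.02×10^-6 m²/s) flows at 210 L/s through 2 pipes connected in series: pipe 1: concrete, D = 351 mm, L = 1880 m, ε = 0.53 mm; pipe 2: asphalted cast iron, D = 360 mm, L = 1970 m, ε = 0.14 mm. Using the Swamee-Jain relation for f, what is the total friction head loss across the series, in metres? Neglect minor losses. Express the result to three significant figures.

H ≈ 48.3 m

Pipe 1: V = 2.170 m/s, Re = 7.47×10^5, ε/D = 0.00151, f = 0.02216, h_1 = f(L/D)V²/2g = 28.50 m
Pipe 2: V = 2.063 m/s, Re = 7.28×10^5, ε/D = 3.89×10^-4, f = 0.01671, h_2 = f(L/D)V²/2g = 19.84 m
Series → Q common, losses add: H = Σh = 48.33 m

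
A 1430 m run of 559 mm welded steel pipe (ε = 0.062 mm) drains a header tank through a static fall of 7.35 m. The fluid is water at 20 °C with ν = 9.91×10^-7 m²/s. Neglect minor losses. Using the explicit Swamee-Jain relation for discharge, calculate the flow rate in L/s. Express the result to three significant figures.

Q ≈ 503 L/s

Swamee-Jain (Type II): Q = -0.965·√(gD⁵h_f/L)·ln[ε/(3.7D) + √(3.17ν²L/(gD³h_f))]
√(gD⁵h_f/L) = √(9.81·0.559⁵·7.35/1430) = 0.05246
ε/(3.7D) = 3.00×10^-5; √(3.17ν²L/(gD³h_f)) = 1.88×10^-5
Q = -0.965·0.05246·ln(4.878×10^-5) = 0.5026 m³/s
Check: V = 2.05 m/s, Re = 1.16×10^6, f = 0.01352, h_f = 7.39 m ≈ 7.35 m ✓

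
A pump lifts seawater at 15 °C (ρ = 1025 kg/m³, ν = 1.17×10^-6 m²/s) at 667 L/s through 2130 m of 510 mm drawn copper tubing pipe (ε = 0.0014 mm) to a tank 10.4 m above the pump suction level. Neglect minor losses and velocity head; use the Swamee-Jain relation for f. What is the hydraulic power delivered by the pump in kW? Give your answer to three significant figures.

V = 4Q/(πD²) = 3.265 m/s; Re = 1.42×10^6; ε/D = 2.75×10^-6; f = 0.01103
h_f = f(L/D)V²/2g = 25.04 m
Total head H = z + h_f = 10.4 + 25.04 = 35.44 m
P_hyd = ρgQH = 1025·9.81·0.667·35.44 = 237.7 kW

P_hyd ≈ 238 kW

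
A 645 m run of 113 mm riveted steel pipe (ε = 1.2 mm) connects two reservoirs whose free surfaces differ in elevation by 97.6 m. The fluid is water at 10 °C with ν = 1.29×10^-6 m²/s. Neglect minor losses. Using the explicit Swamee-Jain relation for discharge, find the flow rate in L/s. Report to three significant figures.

Q ≈ 29.5 L/s

Swamee-Jain (Type II): Q = -0.965·√(gD⁵h_f/L)·ln[ε/(3.7D) + √(3.17ν²L/(gD³h_f))]
√(gD⁵h_f/L) = √(9.81·0.113⁵·97.6/645) = 0.005230
ε/(3.7D) = 0.00287; √(3.17ν²L/(gD³h_f)) = 4.96×10^-5
Q = -0.965·0.005230·ln(0.002920) = 0.02945 m³/s
Check: V = 2.94 m/s, Re = 2.57×10^5, f = 0.03904, h_f = 98.0 m ≈ 97.6 m ✓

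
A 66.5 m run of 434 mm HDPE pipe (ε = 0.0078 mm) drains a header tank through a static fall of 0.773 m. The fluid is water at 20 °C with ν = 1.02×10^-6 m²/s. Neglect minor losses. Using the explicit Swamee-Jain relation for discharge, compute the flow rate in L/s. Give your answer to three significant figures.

Swamee-Jain (Type II): Q = -0.965·√(gD⁵h_f/L)·ln[ε/(3.7D) + √(3.17ν²L/(gD³h_f))]
√(gD⁵h_f/L) = √(9.81·0.434⁵·0.773/66.5) = 0.04190
ε/(3.7D) = 4.86×10^-6; √(3.17ν²L/(gD³h_f)) = 1.88×10^-5
Q = -0.965·0.04190·ln(2.367×10^-5) = 0.4307 m³/s
Check: V = 2.91 m/s, Re = 1.24×10^6, f = 0.01169, h_f = 0.774 m ≈ 0.773 m ✓

Q ≈ 431 L/s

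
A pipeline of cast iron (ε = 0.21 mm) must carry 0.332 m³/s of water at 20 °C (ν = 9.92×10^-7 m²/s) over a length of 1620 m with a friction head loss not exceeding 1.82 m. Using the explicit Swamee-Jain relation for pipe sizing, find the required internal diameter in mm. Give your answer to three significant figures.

D ≈ 677 mm

Swamee-Jain (Type III): D = 0.66·[ε^1.25·(LQ²/(gh_f))^4.75 + ν·Q^9.4·(L/(gh_f))^5.2]^0.04
LQ²/(gh_f) = 10.00; L/(gh_f) = 90.73
Term 1 = ε^1.25·(…)^4.75 = 1.42; Term 2 = ν·Q^9.4·(…)^5.2 = 0.474
D = 0.66·(1.42 + 0.474)^0.04 = 0.6771 m = 677 mm
Check: V = 0.922 m/s, Re = 6.29×10^5, f = 0.01622, h_f = 1.68 m ≈ 1.82 m ✓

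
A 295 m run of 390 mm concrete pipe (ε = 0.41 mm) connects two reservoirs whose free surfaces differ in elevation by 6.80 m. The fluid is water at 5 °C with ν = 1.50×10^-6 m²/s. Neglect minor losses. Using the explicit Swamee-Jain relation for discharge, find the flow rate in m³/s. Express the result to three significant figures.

Swamee-Jain (Type II): Q = -0.965·√(gD⁵h_f/L)·ln[ε/(3.7D) + √(3.17ν²L/(gD³h_f))]
√(gD⁵h_f/L) = √(9.81·0.390⁵·6.80/295) = 0.04517
ε/(3.7D) = 2.84×10^-4; √(3.17ν²L/(gD³h_f)) = 2.31×10^-5
Q = -0.965·0.04517·ln(3.072×10^-4) = 0.3525 m³/s
Check: V = 2.95 m/s, Re = 7.67×10^5, f = 0.02036, h_f = 6.84 m ≈ 6.80 m ✓

Q ≈ 0.353 m³/s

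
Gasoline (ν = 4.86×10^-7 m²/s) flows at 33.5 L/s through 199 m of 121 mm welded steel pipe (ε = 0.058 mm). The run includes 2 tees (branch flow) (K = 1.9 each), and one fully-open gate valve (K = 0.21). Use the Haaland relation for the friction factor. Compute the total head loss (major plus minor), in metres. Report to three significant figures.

V = 4Q/(πD²) = 2.913 m/s; V²/2g = 0.4326 m
Re = 7.25×10^5, ε/D = 4.79×10^-4 → f = 0.01719 (Haaland)
Major: h_f = f(L/D)·V²/2g = 0.01719·1645·0.4326 = 12.23 m
Minor: ΣK = 4.01; h_m = ΣK·V²/2g = 1.735 m
Total H_L = 12.23 + 1.735 = 13.96 m

H_L ≈ 14.0 m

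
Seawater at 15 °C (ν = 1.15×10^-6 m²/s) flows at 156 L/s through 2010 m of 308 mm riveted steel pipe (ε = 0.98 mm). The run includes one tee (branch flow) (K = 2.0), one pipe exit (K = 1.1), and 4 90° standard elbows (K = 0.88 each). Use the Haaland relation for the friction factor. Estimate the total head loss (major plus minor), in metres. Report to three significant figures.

V = 4Q/(πD²) = 2.094 m/s; V²/2g = 0.2234 m
Re = 5.61×10^5, ε/D = 0.00318 → f = 0.02687 (Haaland)
Major: h_f = f(L/D)·V²/2g = 0.02687·6526·0.2234 = 39.18 m
Minor: ΣK = 6.62; h_m = ΣK·V²/2g = 1.479 m
Total H_L = 39.18 + 1.479 = 40.65 m

H_L ≈ 40.7 m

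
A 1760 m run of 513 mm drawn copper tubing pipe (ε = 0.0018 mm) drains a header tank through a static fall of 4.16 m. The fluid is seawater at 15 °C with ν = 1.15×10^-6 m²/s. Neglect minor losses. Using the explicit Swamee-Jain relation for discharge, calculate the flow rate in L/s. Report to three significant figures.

Q ≈ 282 L/s

Swamee-Jain (Type II): Q = -0.965·√(gD⁵h_f/L)·ln[ε/(3.7D) + √(3.17ν²L/(gD³h_f))]
√(gD⁵h_f/L) = √(9.81·0.513⁵·4.16/1760) = 0.02870
ε/(3.7D) = 9.48×10^-7; √(3.17ν²L/(gD³h_f)) = 3.66×10^-5
Q = -0.965·0.02870·ln(3.754×10^-5) = 0.2822 m³/s
Check: V = 1.37 m/s, Re = 6.09×10^5, f = 0.01270, h_f = 4.14 m ≈ 4.16 m ✓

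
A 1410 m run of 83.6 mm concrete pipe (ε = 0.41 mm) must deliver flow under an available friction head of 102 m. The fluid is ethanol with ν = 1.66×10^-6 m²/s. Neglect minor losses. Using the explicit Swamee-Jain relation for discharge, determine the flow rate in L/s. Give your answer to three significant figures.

Swamee-Jain (Type II): Q = -0.965·√(gD⁵h_f/L)·ln[ε/(3.7D) + √(3.17ν²L/(gD³h_f))]
√(gD⁵h_f/L) = √(9.81·0.0836⁵·102/1410) = 0.001702
ε/(3.7D) = 0.00133; √(3.17ν²L/(gD³h_f)) = 1.45×10^-4
Q = -0.965·0.001702·ln(0.001471) = 0.01071 m³/s
Check: V = 1.95 m/s, Re = 9.83×10^4, f = 0.03141, h_f = 103 m ≈ 102 m ✓

Q ≈ 10.7 L/s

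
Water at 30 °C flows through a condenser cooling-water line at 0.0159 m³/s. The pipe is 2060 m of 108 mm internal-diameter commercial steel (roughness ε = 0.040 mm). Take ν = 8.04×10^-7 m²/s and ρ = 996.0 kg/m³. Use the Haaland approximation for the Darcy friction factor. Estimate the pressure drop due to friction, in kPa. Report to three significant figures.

Δp ≈ 505 kPa

V = 4Q/(πD²) = 4·0.0159/(π·0.108²) = 1.736 m/s
Re = VD/ν = 1.736·0.108/8.04×10^-7 = 2.33×10^5 → turbulent
ε/D = 0.040/108 = 3.70×10^-4
Haaland: f = 0.01766
h_f = f(L/D)V²/(2g) = 0.01766·(2060/0.108)·1.736²/(2·9.81) = 51.71 m
Δp = ρg·h_f = 996.0·9.81·51.71 = 505.3 kPa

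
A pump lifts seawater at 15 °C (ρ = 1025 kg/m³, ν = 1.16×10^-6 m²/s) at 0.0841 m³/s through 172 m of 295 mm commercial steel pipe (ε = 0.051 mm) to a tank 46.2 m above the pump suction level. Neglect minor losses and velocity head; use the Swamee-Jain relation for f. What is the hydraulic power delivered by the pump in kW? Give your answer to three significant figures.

P_hyd ≈ 39.7 kW

V = 4Q/(πD²) = 1.230 m/s; Re = 3.13×10^5; ε/D = 1.73×10^-4; f = 0.01601
h_f = f(L/D)V²/2g = 0.7203 m
Total head H = z + h_f = 46.2 + 0.7203 = 46.92 m
P_hyd = ρgQH = 1025·9.81·0.0841·46.92 = 39.68 kW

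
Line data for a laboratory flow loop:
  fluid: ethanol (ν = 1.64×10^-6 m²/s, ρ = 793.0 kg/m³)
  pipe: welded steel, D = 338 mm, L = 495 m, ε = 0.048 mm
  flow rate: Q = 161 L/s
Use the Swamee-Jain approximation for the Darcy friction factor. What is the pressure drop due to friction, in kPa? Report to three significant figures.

V = 4Q/(πD²) = 4·0.161/(π·0.338²) = 1.794 m/s
Re = VD/ν = 1.794·0.338/1.64×10^-6 = 3.70×10^5 → turbulent
ε/D = 0.048/338 = 1.42×10^-4
Swamee-Jain: f = 0.01543
h_f = f(L/D)V²/(2g) = 0.01543·(495/0.338)·1.794²/(2·9.81) = 3.708 m
Δp = ρg·h_f = 793.0·9.81·3.708 = 28.84 kPa

Δp ≈ 28.8 kPa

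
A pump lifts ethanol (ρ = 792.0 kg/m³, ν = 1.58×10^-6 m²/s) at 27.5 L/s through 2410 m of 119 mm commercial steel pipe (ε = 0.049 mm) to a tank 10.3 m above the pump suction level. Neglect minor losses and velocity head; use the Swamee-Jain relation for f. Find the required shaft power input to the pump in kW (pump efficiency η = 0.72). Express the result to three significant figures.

V = 4Q/(πD²) = 2.473 m/s; Re = 1.86×10^5; ε/D = 4.12×10^-4; f = 0.01859
h_f = f(L/D)V²/2g = 117.3 m
Total head H = z + h_f = 10.3 + 117.3 = 127.6 m
P_hyd = ρgQH = 792.0·9.81·0.0275·127.6 = 27.26 kW
P_shaft = P_hyd/η = 27.26/0.72 = 37.86 kW

P_shaft ≈ 37.9 kW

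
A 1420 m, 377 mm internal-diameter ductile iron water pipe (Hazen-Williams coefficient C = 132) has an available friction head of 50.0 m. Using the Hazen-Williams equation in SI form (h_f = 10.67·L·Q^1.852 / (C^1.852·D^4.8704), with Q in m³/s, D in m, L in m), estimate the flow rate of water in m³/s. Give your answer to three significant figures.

Q ≈ 0.464 m³/s

Rearranging: Q = [h_f·C^1.852·D^4.8704 / (10.67·L)]^(1/1.852)
Q = [50.0·132^1.852·0.377^4.8704 / (10.67·1420)]^0.540 = 0.4640 m³/s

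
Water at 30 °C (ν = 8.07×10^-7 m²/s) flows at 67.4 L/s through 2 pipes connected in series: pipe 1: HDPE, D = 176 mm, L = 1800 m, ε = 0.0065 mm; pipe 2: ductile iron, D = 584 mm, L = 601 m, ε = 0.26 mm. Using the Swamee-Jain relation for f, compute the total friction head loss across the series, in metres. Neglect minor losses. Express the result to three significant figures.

H ≈ 53.2 m

Pipe 1: V = 2.770 m/s, Re = 6.04×10^5, ε/D = 3.69×10^-5, f = 0.01329, h_1 = f(L/D)V²/2g = 53.16 m
Pipe 2: V = 0.2516 m/s, Re = 1.82×10^5, ε/D = 4.45×10^-4, f = 0.01881, h_2 = f(L/D)V²/2g = 0.06247 m
Series → Q common, losses add: H = Σh = 53.22 m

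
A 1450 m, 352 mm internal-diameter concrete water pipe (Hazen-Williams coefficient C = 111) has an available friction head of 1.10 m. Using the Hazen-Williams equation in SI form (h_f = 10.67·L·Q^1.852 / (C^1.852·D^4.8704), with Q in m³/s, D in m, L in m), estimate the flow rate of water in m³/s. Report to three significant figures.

Q ≈ 0.0410 m³/s

Rearranging: Q = [h_f·C^1.852·D^4.8704 / (10.67·L)]^(1/1.852)
Q = [1.10·111^1.852·0.352^4.8704 / (10.67·1450)]^0.540 = 0.04102 m³/s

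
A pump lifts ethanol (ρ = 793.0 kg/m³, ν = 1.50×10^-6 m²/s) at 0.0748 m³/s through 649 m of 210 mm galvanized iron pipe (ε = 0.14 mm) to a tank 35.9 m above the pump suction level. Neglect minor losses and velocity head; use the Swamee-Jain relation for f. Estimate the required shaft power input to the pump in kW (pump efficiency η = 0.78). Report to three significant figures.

V = 4Q/(πD²) = 2.160 m/s; Re = 3.02×10^5; ε/D = 6.67×10^-4; f = 0.01922
h_f = f(L/D)V²/2g = 14.12 m
Total head H = z + h_f = 35.9 + 14.12 = 50.02 m
P_hyd = ρgQH = 793.0·9.81·0.0748·50.02 = 29.10 kW
P_shaft = P_hyd/η = 29.10/0.78 = 37.31 kW

P_shaft ≈ 37.3 kW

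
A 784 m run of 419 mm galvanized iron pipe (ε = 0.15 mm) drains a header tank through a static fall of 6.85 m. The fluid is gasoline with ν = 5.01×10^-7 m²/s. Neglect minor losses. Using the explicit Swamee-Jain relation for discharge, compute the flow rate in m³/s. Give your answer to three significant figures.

Swamee-Jain (Type II): Q = -0.965·√(gD⁵h_f/L)·ln[ε/(3.7D) + √(3.17ν²L/(gD³h_f))]
√(gD⁵h_f/L) = √(9.81·0.419⁵·6.85/784) = 0.03327
ε/(3.7D) = 9.68×10^-5; √(3.17ν²L/(gD³h_f)) = 1.12×10^-5
Q = -0.965·0.03327·ln(1.080×10^-4) = 0.2932 m³/s
Check: V = 2.13 m/s, Re = 1.78×10^6, f = 0.01597, h_f = 6.89 m ≈ 6.85 m ✓

Q ≈ 0.293 m³/s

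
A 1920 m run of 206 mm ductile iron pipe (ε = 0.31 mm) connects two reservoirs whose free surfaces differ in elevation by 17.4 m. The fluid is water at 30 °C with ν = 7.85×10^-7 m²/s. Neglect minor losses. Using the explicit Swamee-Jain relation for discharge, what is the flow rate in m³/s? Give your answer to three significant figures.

Q ≈ 0.0426 m³/s

Swamee-Jain (Type II): Q = -0.965·√(gD⁵h_f/L)·ln[ε/(3.7D) + √(3.17ν²L/(gD³h_f))]
√(gD⁵h_f/L) = √(9.81·0.206⁵·17.4/1920) = 0.005743
ε/(3.7D) = 4.07×10^-4; √(3.17ν²L/(gD³h_f)) = 5.01×10^-5
Q = -0.965·0.005743·ln(4.569×10^-4) = 0.04262 m³/s
Check: V = 1.28 m/s, Re = 3.36×10^5, f = 0.02255, h_f = 17.5 m ≈ 17.4 m ✓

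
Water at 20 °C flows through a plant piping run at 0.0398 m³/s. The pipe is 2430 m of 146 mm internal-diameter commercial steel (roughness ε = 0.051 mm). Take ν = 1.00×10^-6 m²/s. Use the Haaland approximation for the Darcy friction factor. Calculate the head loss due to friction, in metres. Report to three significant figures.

V = 4Q/(πD²) = 4·0.0398/(π·0.146²) = 2.377 m/s
Re = VD/ν = 2.377·0.146/1.00×10^-6 = 3.47×10^5 → turbulent
ε/D = 0.051/146 = 3.49×10^-4
Haaland: f = 0.01694
h_f = f(L/D)V²/(2g) = 0.01694·(2430/0.146)·2.377²/(2·9.81) = 81.23 m

h_f ≈ 81.2 m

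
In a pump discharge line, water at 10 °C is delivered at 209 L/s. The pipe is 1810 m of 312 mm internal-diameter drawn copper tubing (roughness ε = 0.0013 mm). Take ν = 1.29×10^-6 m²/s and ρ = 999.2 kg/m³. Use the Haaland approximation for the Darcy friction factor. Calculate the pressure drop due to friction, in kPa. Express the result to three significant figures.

Δp ≈ 271 kPa

V = 4Q/(πD²) = 4·0.209/(π·0.312²) = 2.734 m/s
Re = VD/ν = 2.734·0.312/1.29×10^-6 = 6.61×10^5 → turbulent
ε/D = 0.0013/312 = 4.17×10^-6
Haaland: f = 0.01249
h_f = f(L/D)V²/(2g) = 0.01249·(1810/0.312)·2.734²/(2·9.81) = 27.60 m
Δp = ρg·h_f = 999.2·9.81·27.60 = 270.5 kPa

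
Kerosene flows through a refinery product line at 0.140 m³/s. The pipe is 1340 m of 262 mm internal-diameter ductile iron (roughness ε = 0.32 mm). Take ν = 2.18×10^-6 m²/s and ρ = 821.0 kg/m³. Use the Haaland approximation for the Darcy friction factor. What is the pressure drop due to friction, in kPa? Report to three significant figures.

V = 4Q/(πD²) = 4·0.140/(π·0.262²) = 2.597 m/s
Re = VD/ν = 2.597·0.262/2.18×10^-6 = 3.12×10^5 → turbulent
ε/D = 0.32/262 = 0.00122
Haaland: f = 0.02138
h_f = f(L/D)V²/(2g) = 0.02138·(1340/0.262)·2.597²/(2·9.81) = 37.59 m
Δp = ρg·h_f = 821.0·9.81·37.59 = 302.7 kPa

Δp ≈ 303 kPa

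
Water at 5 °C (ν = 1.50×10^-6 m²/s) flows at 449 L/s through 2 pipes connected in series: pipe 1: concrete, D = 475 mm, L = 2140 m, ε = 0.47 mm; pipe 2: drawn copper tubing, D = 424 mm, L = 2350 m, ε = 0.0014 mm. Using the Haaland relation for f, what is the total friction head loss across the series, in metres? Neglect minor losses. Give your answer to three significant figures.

Pipe 1: V = 2.534 m/s, Re = 8.02×10^5, ε/D = 9.89×10^-4, f = 0.01996, h_1 = f(L/D)V²/2g = 29.42 m
Pipe 2: V = 3.180 m/s, Re = 8.99×10^5, ε/D = 3.30×10^-6, f = 0.01185, h_2 = f(L/D)V²/2g = 33.84 m
Series → Q common, losses add: H = Σh = 63.26 m

H ≈ 63.3 m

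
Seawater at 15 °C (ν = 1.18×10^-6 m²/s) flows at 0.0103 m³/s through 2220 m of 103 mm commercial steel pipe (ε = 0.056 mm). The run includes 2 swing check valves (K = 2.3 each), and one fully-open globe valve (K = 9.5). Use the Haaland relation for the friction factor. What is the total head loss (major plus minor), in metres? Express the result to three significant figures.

H_L ≈ 34.8 m

V = 4Q/(πD²) = 1.236 m/s; V²/2g = 0.07788 m
Re = 1.08×10^5, ε/D = 5.44×10^-4 → f = 0.02006 (Haaland)
Major: h_f = f(L/D)·V²/2g = 0.02006·21553·0.07788 = 33.68 m
Minor: ΣK = 14.1; h_m = ΣK·V²/2g = 1.098 m
Total H_L = 33.68 + 1.098 = 34.78 m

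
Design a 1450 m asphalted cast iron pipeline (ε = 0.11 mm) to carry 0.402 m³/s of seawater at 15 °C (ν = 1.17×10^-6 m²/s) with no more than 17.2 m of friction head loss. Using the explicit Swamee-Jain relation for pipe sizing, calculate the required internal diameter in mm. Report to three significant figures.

Swamee-Jain (Type III): D = 0.66·[ε^1.25·(LQ²/(gh_f))^4.75 + ν·Q^9.4·(L/(gh_f))^5.2]^0.04
LQ²/(gh_f) = 1.389; L/(gh_f) = 8.594
Term 1 = ε^1.25·(…)^4.75 = 5.36×10^-5; Term 2 = ν·Q^9.4·(…)^5.2 = 1.61×10^-5
D = 0.66·(5.36×10^-5 + 1.61×10^-5)^0.04 = 0.4501 m = 450 mm
Check: V = 2.53 m/s, Re = 9.72×10^5, f = 0.01526, h_f = 16.0 m ≈ 17.2 m ✓

D ≈ 450 mm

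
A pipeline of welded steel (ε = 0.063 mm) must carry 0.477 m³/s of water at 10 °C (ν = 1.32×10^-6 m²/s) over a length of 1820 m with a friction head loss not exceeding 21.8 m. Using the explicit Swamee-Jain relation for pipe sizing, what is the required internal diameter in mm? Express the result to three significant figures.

Swamee-Jain (Type III): D = 0.66·[ε^1.25·(LQ²/(gh_f))^4.75 + ν·Q^9.4·(L/(gh_f))^5.2]^0.04
LQ²/(gh_f) = 1.936; L/(gh_f) = 8.510
Term 1 = ε^1.25·(…)^4.75 = 1.30×10^-4; Term 2 = ν·Q^9.4·(…)^5.2 = 8.60×10^-5
D = 0.66·(1.30×10^-4 + 8.60×10^-5)^0.04 = 0.4708 m = 471 mm
Check: V = 2.74 m/s, Re = 9.77×10^5, f = 0.01400, h_f = 20.7 m ≈ 21.8 m ✓

D ≈ 471 mm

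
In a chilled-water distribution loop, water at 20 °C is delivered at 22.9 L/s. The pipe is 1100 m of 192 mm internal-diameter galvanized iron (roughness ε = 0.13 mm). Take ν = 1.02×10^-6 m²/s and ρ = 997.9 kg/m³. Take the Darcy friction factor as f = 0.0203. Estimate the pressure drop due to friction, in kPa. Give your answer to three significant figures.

V = 4Q/(πD²) = 4·0.0229/(π·0.192²) = 0.7909 m/s
h_f = f(L/D)V²/(2g) = 0.02030·(1100/0.192)·0.7909²/(2·9.81) = 3.708 m
Δp = ρg·h_f = 997.9·9.81·3.708 = 36.30 kPa

Δp ≈ 36.3 kPa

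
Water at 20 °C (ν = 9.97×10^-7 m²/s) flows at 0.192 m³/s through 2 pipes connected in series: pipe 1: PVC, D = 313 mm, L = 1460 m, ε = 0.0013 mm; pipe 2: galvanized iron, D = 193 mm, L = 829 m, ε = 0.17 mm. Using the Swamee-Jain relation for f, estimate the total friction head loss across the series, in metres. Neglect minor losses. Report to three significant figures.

Pipe 1: V = 2.495 m/s, Re = 7.83×10^5, ε/D = 4.15×10^-6, f = 0.01219, h_1 = f(L/D)V²/2g = 18.04 m
Pipe 2: V = 6.563 m/s, Re = 1.27×10^6, ε/D = 8.81×10^-4, f = 0.01939, h_2 = f(L/D)V²/2g = 182.8 m
Series → Q common, losses add: H = Σh = 200.9 m

H ≈ 201 m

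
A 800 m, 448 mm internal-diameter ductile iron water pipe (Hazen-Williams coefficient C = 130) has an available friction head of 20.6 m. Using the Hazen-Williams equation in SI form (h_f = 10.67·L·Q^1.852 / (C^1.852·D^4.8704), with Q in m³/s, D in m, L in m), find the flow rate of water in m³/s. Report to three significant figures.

Q ≈ 0.608 m³/s

Rearranging: Q = [h_f·C^1.852·D^4.8704 / (10.67·L)]^(1/1.852)
Q = [20.6·130^1.852·0.448^4.8704 / (10.67·800)]^0.540 = 0.6076 m³/s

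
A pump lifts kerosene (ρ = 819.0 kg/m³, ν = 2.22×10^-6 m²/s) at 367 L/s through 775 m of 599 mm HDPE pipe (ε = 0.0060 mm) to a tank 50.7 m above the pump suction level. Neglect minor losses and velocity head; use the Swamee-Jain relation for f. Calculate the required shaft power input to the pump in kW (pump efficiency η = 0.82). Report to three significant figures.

P_shaft ≈ 188 kW

V = 4Q/(πD²) = 1.302 m/s; Re = 3.51×10^5; ε/D = 1.00×10^-5; f = 0.01409
h_f = f(L/D)V²/2g = 1.576 m
Total head H = z + h_f = 50.7 + 1.576 = 52.28 m
P_hyd = ρgQH = 819.0·9.81·0.367·52.28 = 154.1 kW
P_shaft = P_hyd/η = 154.1/0.82 = 188.0 kW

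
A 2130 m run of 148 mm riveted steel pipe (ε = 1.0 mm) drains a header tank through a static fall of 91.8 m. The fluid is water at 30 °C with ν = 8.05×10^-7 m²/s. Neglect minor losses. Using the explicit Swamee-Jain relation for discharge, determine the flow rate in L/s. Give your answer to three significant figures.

Swamee-Jain (Type II): Q = -0.965·√(gD⁵h_f/L)·ln[ε/(3.7D) + √(3.17ν²L/(gD³h_f))]
√(gD⁵h_f/L) = √(9.81·0.148⁵·91.8/2130) = 0.005479
ε/(3.7D) = 0.00183; √(3.17ν²L/(gD³h_f)) = 3.87×10^-5
Q = -0.965·0.005479·ln(0.001865) = 0.03323 m³/s
Check: V = 1.93 m/s, Re = 3.55×10^5, f = 0.03367, h_f = 92.1 m ≈ 91.8 m ✓

Q ≈ 33.2 L/s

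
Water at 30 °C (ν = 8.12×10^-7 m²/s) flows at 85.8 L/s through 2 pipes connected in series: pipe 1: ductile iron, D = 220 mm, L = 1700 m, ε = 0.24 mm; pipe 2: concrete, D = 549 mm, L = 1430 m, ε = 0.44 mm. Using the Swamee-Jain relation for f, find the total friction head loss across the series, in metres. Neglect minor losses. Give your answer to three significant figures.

H ≈ 41.7 m

Pipe 1: V = 2.257 m/s, Re = 6.12×10^5, ε/D = 0.00109, f = 0.02063, h_1 = f(L/D)V²/2g = 41.40 m
Pipe 2: V = 0.3625 m/s, Re = 2.45×10^5, ε/D = 8.01×10^-4, f = 0.02010, h_2 = f(L/D)V²/2g = 0.3506 m
Series → Q common, losses add: H = Σh = 41.75 m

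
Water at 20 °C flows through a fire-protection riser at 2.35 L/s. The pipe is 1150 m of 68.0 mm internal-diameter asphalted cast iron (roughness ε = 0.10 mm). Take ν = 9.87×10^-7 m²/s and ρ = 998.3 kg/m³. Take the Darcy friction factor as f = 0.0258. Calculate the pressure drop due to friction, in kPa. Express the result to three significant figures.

Δp ≈ 91.2 kPa

V = 4Q/(πD²) = 4·0.00235/(π·0.0680²) = 0.6471 m/s
h_f = f(L/D)V²/(2g) = 0.02580·(1150/0.0680)·0.6471²/(2·9.81) = 9.312 m
Δp = ρg·h_f = 998.3·9.81·9.312 = 91.19 kPa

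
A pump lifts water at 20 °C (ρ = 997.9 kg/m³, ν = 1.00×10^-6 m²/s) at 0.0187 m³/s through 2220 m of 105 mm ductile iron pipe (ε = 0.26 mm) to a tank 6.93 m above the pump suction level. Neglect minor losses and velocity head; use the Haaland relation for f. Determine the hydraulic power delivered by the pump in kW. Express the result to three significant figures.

V = 4Q/(πD²) = 2.160 m/s; Re = 2.27×10^5; ε/D = 0.00248; f = 0.02546
h_f = f(L/D)V²/2g = 128.0 m
Total head H = z + h_f = 6.93 + 128.0 = 134.9 m
P_hyd = ρgQH = 997.9·9.81·0.0187·134.9 = 24.70 kW

P_hyd ≈ 24.7 kW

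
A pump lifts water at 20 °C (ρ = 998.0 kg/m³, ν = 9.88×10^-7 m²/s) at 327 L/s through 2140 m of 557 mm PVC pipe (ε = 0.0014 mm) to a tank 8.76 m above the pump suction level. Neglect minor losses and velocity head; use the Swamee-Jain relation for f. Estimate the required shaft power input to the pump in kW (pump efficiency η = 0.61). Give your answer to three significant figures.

P_shaft ≈ 68.6 kW

V = 4Q/(πD²) = 1.342 m/s; Re = 7.57×10^5; ε/D = 2.51×10^-6; f = 0.01223
h_f = f(L/D)V²/2g = 4.311 m
Total head H = z + h_f = 8.76 + 4.311 = 13.07 m
P_hyd = ρgQH = 998.0·9.81·0.327·13.07 = 41.85 kW
P_shaft = P_hyd/η = 41.85/0.61 = 68.60 kW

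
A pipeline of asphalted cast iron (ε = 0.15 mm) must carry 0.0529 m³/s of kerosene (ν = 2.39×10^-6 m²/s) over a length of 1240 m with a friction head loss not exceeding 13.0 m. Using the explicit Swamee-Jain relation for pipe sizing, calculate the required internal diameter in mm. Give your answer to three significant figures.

D ≈ 218 mm

Swamee-Jain (Type III): D = 0.66·[ε^1.25·(LQ²/(gh_f))^4.75 + ν·Q^9.4·(L/(gh_f))^5.2]^0.04
LQ²/(gh_f) = 0.02721; L/(gh_f) = 9.723
Term 1 = ε^1.25·(…)^4.75 = 6.10×10^-13; Term 2 = ν·Q^9.4·(…)^5.2 = 3.28×10^-13
D = 0.66·(6.10×10^-13 + 3.28×10^-13)^0.04 = 0.2180 m = 218 mm
Check: V = 1.42 m/s, Re = 1.29×10^5, f = 0.02063, h_f = 12.0 m ≈ 13.0 m ✓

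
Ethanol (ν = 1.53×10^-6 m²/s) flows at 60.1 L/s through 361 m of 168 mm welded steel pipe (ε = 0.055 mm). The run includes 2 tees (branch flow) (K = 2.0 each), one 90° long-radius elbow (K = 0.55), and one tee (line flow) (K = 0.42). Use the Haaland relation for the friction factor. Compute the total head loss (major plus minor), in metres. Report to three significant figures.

H_L ≈ 15.5 m

V = 4Q/(πD²) = 2.711 m/s; V²/2g = 0.3747 m
Re = 2.98×10^5, ε/D = 3.27×10^-4 → f = 0.01700 (Haaland)
Major: h_f = f(L/D)·V²/2g = 0.01700·2149·0.3747 = 13.69 m
Minor: ΣK = 4.97; h_m = ΣK·V²/2g = 1.862 m
Total H_L = 13.69 + 1.862 = 15.55 m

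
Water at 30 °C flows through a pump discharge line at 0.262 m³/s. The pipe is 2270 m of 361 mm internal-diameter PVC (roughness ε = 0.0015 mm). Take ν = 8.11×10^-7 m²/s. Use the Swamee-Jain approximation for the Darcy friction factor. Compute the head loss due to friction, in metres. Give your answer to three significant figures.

h_f ≈ 24.1 m

V = 4Q/(πD²) = 4·0.262/(π·0.361²) = 2.560 m/s
Re = VD/ν = 2.560·0.361/8.11×10^-7 = 1.14×10^6 → turbulent
ε/D = 0.0015/361 = 4.16×10^-6
Swamee-Jain: f = 0.01147
h_f = f(L/D)V²/(2g) = 0.01147·(2270/0.361)·2.560²/(2·9.81) = 24.09 m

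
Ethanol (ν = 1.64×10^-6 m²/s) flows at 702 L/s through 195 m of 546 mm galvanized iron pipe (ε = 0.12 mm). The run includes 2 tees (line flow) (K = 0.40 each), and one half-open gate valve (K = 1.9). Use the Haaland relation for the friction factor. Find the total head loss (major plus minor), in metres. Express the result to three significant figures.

H_L ≈ 3.66 m

V = 4Q/(πD²) = 2.998 m/s; V²/2g = 0.4582 m
Re = 9.98×10^5, ε/D = 2.20×10^-4 → f = 0.01482 (Haaland)
Major: h_f = f(L/D)·V²/2g = 0.01482·357.1·0.4582 = 2.424 m
Minor: ΣK = 2.70; h_m = ΣK·V²/2g = 1.237 m
Total H_L = 2.424 + 1.237 = 3.661 m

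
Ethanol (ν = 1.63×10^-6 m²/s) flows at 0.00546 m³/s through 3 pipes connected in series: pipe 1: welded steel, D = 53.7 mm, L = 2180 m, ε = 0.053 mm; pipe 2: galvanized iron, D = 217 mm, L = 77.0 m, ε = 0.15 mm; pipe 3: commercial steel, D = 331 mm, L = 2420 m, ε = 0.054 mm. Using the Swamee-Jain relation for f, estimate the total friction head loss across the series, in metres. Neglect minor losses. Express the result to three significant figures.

H ≈ 274 m

Pipe 1: V = 2.411 m/s, Re = 7.94×10^4, ε/D = 9.87×10^-4, f = 0.02282, h_1 = f(L/D)V²/2g = 274.4 m
Pipe 2: V = 0.1476 m/s, Re = 1.97×10^4, ε/D = 6.91×10^-4, f = 0.02755, h_2 = f(L/D)V²/2g = 0.01086 m
Pipe 3: V = 0.06345 m/s, Re = 1.29×10^4, ε/D = 1.63×10^-4, f = 0.02924, h_3 = f(L/D)V²/2g = 0.04388 m
Series → Q common, losses add: H = Σh = 274.5 m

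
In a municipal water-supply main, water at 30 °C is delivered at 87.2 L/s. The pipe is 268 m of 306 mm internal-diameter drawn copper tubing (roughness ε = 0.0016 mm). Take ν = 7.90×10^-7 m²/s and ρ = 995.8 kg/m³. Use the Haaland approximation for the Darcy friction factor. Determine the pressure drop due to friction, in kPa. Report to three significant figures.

V = 4Q/(πD²) = 4·0.0872/(π·0.306²) = 1.186 m/s
Re = VD/ν = 1.186·0.306/7.90×10^-7 = 4.59×10^5 → turbulent
ε/D = 0.0016/306 = 5.23×10^-6
Haaland: f = 0.01332
h_f = f(L/D)V²/(2g) = 0.01332·(268/0.306)·1.186²/(2·9.81) = 0.8358 m
Δp = ρg·h_f = 995.8·9.81·0.8358 = 8.165 kPa

Δp ≈ 8.17 kPa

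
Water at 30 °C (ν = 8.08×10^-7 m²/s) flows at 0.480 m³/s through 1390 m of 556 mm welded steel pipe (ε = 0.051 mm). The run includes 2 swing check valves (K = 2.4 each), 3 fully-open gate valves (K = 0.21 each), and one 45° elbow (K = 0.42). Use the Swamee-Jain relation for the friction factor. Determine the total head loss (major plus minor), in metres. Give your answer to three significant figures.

V = 4Q/(πD²) = 1.977 m/s; V²/2g = 0.1992 m
Re = 1.36×10^6, ε/D = 9.17×10^-5 → f = 0.01306 (Swamee-Jain)
Major: h_f = f(L/D)·V²/2g = 0.01306·2500·0.1992 = 6.503 m
Minor: ΣK = 5.85; h_m = ΣK·V²/2g = 1.165 m
Total H_L = 6.503 + 1.165 = 7.668 m

H_L ≈ 7.67 m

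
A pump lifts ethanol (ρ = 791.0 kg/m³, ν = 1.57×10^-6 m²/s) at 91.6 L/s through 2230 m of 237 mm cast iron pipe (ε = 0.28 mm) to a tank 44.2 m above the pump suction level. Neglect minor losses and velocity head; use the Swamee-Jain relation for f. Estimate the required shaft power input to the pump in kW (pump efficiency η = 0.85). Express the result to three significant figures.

V = 4Q/(πD²) = 2.076 m/s; Re = 3.13×10^5; ε/D = 0.00118; f = 0.02143
h_f = f(L/D)V²/2g = 44.31 m
Total head H = z + h_f = 44.2 + 44.31 = 88.51 m
P_hyd = ρgQH = 791.0·9.81·0.0916·88.51 = 62.91 kW
P_shaft = P_hyd/η = 62.91/0.85 = 74.02 kW

P_shaft ≈ 74.0 kW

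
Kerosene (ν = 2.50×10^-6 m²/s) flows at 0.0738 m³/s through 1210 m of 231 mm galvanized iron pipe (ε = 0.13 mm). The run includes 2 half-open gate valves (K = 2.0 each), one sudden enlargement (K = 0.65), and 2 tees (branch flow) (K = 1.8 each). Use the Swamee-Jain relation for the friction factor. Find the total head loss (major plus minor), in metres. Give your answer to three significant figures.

H_L ≈ 17.5 m

V = 4Q/(πD²) = 1.761 m/s; V²/2g = 0.1580 m
Re = 1.63×10^5, ε/D = 5.63×10^-4 → f = 0.01962 (Swamee-Jain)
Major: h_f = f(L/D)·V²/2g = 0.01962·5238·0.1580 = 16.24 m
Minor: ΣK = 8.25; h_m = ΣK·V²/2g = 1.304 m
Total H_L = 16.24 + 1.304 = 17.54 m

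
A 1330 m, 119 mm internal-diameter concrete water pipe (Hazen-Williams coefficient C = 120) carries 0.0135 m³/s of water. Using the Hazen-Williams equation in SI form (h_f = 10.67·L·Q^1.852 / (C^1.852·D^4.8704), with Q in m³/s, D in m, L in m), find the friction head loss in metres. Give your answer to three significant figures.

h_f = 10.67·1330·0.0135^1.852 / (120^1.852·0.119^4.8704) = 21.94 m

h_f ≈ 21.9 m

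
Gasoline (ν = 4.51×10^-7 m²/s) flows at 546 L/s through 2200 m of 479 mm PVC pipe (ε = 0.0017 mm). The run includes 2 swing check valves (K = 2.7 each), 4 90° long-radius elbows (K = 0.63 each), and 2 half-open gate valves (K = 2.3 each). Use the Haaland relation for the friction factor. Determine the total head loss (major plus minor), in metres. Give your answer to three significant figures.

H_L ≈ 26.8 m

V = 4Q/(πD²) = 3.030 m/s; V²/2g = 0.4679 m
Re = 3.22×10^6, ε/D = 3.55×10^-6 → f = 0.009743 (Haaland)
Major: h_f = f(L/D)·V²/2g = 0.009743·4593·0.4679 = 20.94 m
Minor: ΣK = 12.5; h_m = ΣK·V²/2g = 5.858 m
Total H_L = 20.94 + 5.858 = 26.80 m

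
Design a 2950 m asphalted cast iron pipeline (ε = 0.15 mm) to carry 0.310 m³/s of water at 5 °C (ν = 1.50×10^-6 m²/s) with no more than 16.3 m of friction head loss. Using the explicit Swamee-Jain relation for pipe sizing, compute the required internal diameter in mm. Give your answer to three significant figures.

D ≈ 480 mm

Swamee-Jain (Type III): D = 0.66·[ε^1.25·(LQ²/(gh_f))^4.75 + ν·Q^9.4·(L/(gh_f))^5.2]^0.04
LQ²/(gh_f) = 1.773; L/(gh_f) = 18.45
Term 1 = ε^1.25·(…)^4.75 = 2.52×10^-4; Term 2 = ν·Q^9.4·(…)^5.2 = 9.50×10^-5
D = 0.66·(2.52×10^-4 + 9.50×10^-5)^0.04 = 0.4799 m = 480 mm
Check: V = 1.71 m/s, Re = 5.48×10^5, f = 0.01637, h_f = 15.1 m ≈ 16.3 m ✓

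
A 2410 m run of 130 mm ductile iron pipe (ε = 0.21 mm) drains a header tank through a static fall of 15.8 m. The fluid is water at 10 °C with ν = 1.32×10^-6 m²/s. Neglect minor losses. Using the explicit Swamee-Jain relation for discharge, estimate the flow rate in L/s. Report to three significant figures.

Q ≈ 11.0 L/s

Swamee-Jain (Type II): Q = -0.965·√(gD⁵h_f/L)·ln[ε/(3.7D) + √(3.17ν²L/(gD³h_f))]
√(gD⁵h_f/L) = √(9.81·0.130⁵·15.8/2410) = 0.001545
ε/(3.7D) = 4.37×10^-4; √(3.17ν²L/(gD³h_f)) = 1.98×10^-4
Q = -0.965·0.001545·ln(6.343×10^-4) = 0.01098 m³/s
Check: V = 0.827 m/s, Re = 8.15×10^4, f = 0.02466, h_f = 15.9 m ≈ 15.8 m ✓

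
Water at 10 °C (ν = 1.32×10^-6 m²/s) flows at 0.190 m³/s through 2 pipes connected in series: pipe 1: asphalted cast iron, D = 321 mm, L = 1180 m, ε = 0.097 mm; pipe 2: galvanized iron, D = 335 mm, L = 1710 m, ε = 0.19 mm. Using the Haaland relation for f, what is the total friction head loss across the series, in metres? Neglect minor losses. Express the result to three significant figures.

H ≈ 38.2 m

Pipe 1: V = 2.348 m/s, Re = 5.71×10^5, ε/D = 3.02×10^-4, f = 0.01604, h_1 = f(L/D)V²/2g = 16.57 m
Pipe 2: V = 2.156 m/s, Re = 5.47×10^5, ε/D = 5.67×10^-4, f = 0.01793, h_2 = f(L/D)V²/2g = 21.67 m
Series → Q common, losses add: H = Σh = 38.24 m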